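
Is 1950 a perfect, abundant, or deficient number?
abundant

Proper divisors of 1950: sum = 1 + 2 + 3 + 5 + 6 + 10 + 13 + 15 + ... + 325 + 390 + 650 + 975 (23 divisors) = 3258
Since 3258 > 1950, 1950 is abundant.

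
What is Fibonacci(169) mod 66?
1

Matrix identity: Q^n = [[F_(n+1), F_n], [F_n, F_(n-1)]] with Q = [[1,1],[1,0]].
n = 169 = 10101001₂. Square-and-multiply, entries mod 66:
Q^1 = [[1,1],[1,0]]
Q^2 = (Q^1)² = [[2,1],[1,1]]
Q^5 = (Q^2)²·Q = [[8,5],[5,3]]
Q^10 = (Q^5)² = [[23,55],[55,34]]
Q^21 = (Q^10)²·Q = [[23,56],[56,33]]
Q^42 = (Q^21)² = [[35,34],[34,1]]
Q^84 = (Q^42)² = [[5,36],[36,35]]
Q^169 = (Q^84)²·Q = [[55,1],[1,54]]
F_169 mod 66 = Q^169[0][1] = 1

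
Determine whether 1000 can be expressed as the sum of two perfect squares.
10² + 30² (a=10, b=30)

Factorization: 1000 = 2^3 × 5^3
By Fermat: n is sum of two squares iff every prime p ≡ 3 (mod 4) appears to even power.
All primes ≡ 3 (mod 4) appear to even power.
Search a = 0, 1, 2, … for 1000 - a² a perfect square: first hit at a = 10: 1000 - 100 = 900 = 30².
1000 = 10² + 30² = 100 + 900 ✓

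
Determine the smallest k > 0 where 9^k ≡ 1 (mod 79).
39

79 is prime, so ord(9) divides φ(79) = 78.
Divisors of 78: 1, 2, 3, 6, 13, 26, 39, 78.
Repeated squaring: 9^1 ≡ 9, 9^2 ≡ 2, 9^4 ≡ 4, 9^8 ≡ 16, 9^16 ≡ 19, 9^32 ≡ 45, 9^64 ≡ 50 (mod 79).
Test 9^d mod 79 for each divisor d in increasing order:
9^1 ≡ 9
9^2 ≡ 2
9^3 = 9^2·9^1 ≡ 18
9^6 = 9^4·9^2 ≡ 8
9^13 = 9^8·9^4·9^1 ≡ 23
9^26 = 9^16·9^8·9^2 ≡ 55
9^39 = 9^32·9^4·9^2·9^1 ≡ 1  ← first divisor giving 1
The order is 39.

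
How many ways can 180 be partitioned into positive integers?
684957390936

p(n) counts ways to write n as a sum of positive integers (order ignored).
Euler's pentagonal recurrence: p(k) = p(k-1) + p(k-2) - p(k-5) - p(k-7) + p(k-12) + p(k-15) - ... (offsets j(3j∓1)/2, signs ++--, p(0)=1, p(<0)=0).
DP table for k = 0..179: p(0)=1, p(1)=1, p(2)=2, p(3)=3, p(4)=5, p(5)=7, p(6)=11, p(7)=15, p(8)=22, p(9)=30, p(10)=42, p(11)=56, p(12)=77, p(13)=101, p(14)=135, p(15)=176, p(16)=231, p(17)=297, p(18)=385, p(19)=490, p(20)=627, p(21)=792, p(22)=1002, p(23)=1255, p(24)=1575, p(25)=1958, p(26)=2436, p(27)=3010, p(28)=3718, p(29)=4565, p(30)=5604, p(31)=6842, p(32)=8349, p(33)=10143, p(34)=12310, p(35)=14883, p(36)=17977, p(37)=21637, p(38)=26015, p(39)=31185, p(40)=37338, p(41)=44583, p(42)=53174, p(43)=63261, p(44)=75175, p(45)=89134, p(46)=105558, p(47)=124754, p(48)=147273, p(49)=173525, p(50)=204226, p(51)=239943, p(52)=281589, p(53)=329931, p(54)=386155, p(55)=451276, p(56)=526823, p(57)=614154, p(58)=715220, p(59)=831820, p(60)=966467, p(61)=1121505, p(62)=1300156, p(63)=1505499, p(64)=1741630, p(65)=2012558, p(66)=2323520, p(67)=2679689, p(68)=3087735, p(69)=3554345, p(70)=4087968, p(71)=4697205, p(72)=5392783, p(73)=6185689, p(74)=7089500, p(75)=8118264, p(76)=9289091, p(77)=10619863, p(78)=12132164, p(79)=13848650, p(80)=15796476, p(81)=18004327, p(82)=20506255, p(83)=23338469, p(84)=26543660, p(85)=30167357, p(86)=34262962, p(87)=38887673, p(88)=44108109, p(89)=49995925, p(90)=56634173, p(91)=64112359, p(92)=72533807, p(93)=82010177, p(94)=92669720, p(95)=104651419, p(96)=118114304, p(97)=133230930, p(98)=150198136, p(99)=169229875, p(100)=190569292, p(101)=214481126, p(102)=241265379, p(103)=271248950, p(104)=304801365, p(105)=342325709, p(106)=384276336, p(107)=431149389, p(108)=483502844, p(109)=541946240, p(110)=607163746, p(111)=679903203, p(112)=761002156, p(113)=851376628, p(114)=952050665, p(115)=1064144451, p(116)=1188908248, p(117)=1327710076, p(118)=1482074143, p(119)=1653668665, p(120)=1844349560, p(121)=2056148051, p(122)=2291320912, p(123)=2552338241, p(124)=2841940500, p(125)=3163127352, p(126)=3519222692, p(127)=3913864295, p(128)=4351078600, p(129)=4835271870, p(130)=5371315400, p(131)=5964539504, p(132)=6620830889, p(133)=7346629512, p(134)=8149040695, p(135)=9035836076, p(136)=10015581680, p(137)=11097645016, p(138)=12292341831, p(139)=13610949895, p(140)=15065878135, p(141)=16670689208, p(142)=18440293320, p(143)=20390982757, p(144)=22540654445, p(145)=24908858009, p(146)=27517052599, p(147)=30388671978, p(148)=33549419497, p(149)=37027355200, p(150)=40853235313, p(151)=45060624582, p(152)=49686288421, p(153)=54770336324, p(154)=60356673280, p(155)=66493182097, p(156)=73232243759, p(157)=80630964769, p(158)=88751778802, p(159)=97662728555, p(160)=107438159466, p(161)=118159068427, p(162)=129913904637, p(163)=142798995930, p(164)=156919475295, p(165)=172389800255, p(166)=189334822579, p(167)=207890420102, p(168)=228204732751, p(169)=250438925115, p(170)=274768617130, p(171)=301384802048, p(172)=330495499613, p(173)=362326859895, p(174)=397125074750, p(175)=435157697830, p(176)=476715857290, p(177)=522115831195, p(178)=571701605655, p(179)=625846753120.
Final step: p(180) = p(179) + p(178) - p(175) - p(173) + p(168) + p(165) - p(158) - p(154) + p(145) + p(140) - p(129) - p(123) + p(110) + p(103) - p(88) - p(80) + p(63) + p(54) - p(35) - p(25) + p(4)
= 625846753120 + 571701605655 - 435157697830 - 362326859895 + 228204732751 + 172389800255 - 88751778802 - 60356673280 + 24908858009 + 15065878135 - 4835271870 - 2552338241 + 607163746 + 271248950 - 44108109 - 15796476 + 1505499 + 386155 - 14883 - 1958 + 5
= 684957390936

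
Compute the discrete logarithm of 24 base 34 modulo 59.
31

Baby-step giant-step with step n = ⌈√59⌉ = 8.
Baby steps 34^j mod 59 (j:value) for j=0..7: 0:1, 1:34, 2:35, 3:10, 4:45, 5:55, 6:41, 7:37.
Giant-step multiplier: 34^(-8) ≡ 34^(58-8) = 34^50 ≡ 28 (mod 59).
Giant steps γ_i = 24·28^i mod 59: γ_0=24, γ_1=23, γ_2=54, γ_3=37 (in table at j=7).
x = i·n + j = 3·8 + 7 = 31.
Check: 34^31 ≡ 24 (mod 59).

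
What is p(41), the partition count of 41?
44583

p(n) counts ways to write n as a sum of positive integers (order ignored).
Euler's pentagonal recurrence: p(k) = p(k-1) + p(k-2) - p(k-5) - p(k-7) + p(k-12) + p(k-15) - ... (offsets j(3j∓1)/2, signs ++--, p(0)=1, p(<0)=0).
DP table for k = 0..40: p(0)=1, p(1)=1, p(2)=2, p(3)=3, p(4)=5, p(5)=7, p(6)=11, p(7)=15, p(8)=22, p(9)=30, p(10)=42, p(11)=56, p(12)=77, p(13)=101, p(14)=135, p(15)=176, p(16)=231, p(17)=297, p(18)=385, p(19)=490, p(20)=627, p(21)=792, p(22)=1002, p(23)=1255, p(24)=1575, p(25)=1958, p(26)=2436, p(27)=3010, p(28)=3718, p(29)=4565, p(30)=5604, p(31)=6842, p(32)=8349, p(33)=10143, p(34)=12310, p(35)=14883, p(36)=17977, p(37)=21637, p(38)=26015, p(39)=31185, p(40)=37338.
Final step: p(41) = p(40) + p(39) - p(36) - p(34) + p(29) + p(26) - p(19) - p(15) + p(6) + p(1)
= 37338 + 31185 - 17977 - 12310 + 4565 + 2436 - 490 - 176 + 11 + 1
= 44583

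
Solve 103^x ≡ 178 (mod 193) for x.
95

Baby-step giant-step with step n = ⌈√193⌉ = 14.
Baby steps 103^j mod 193 (j:value) for j=0..13: 0:1, 1:103, 2:187, 3:154, 4:36, 5:41, 6:170, 7:140, 8:138, 9:125, 10:137, 11:22, 12:143, 13:61.
Giant-step multiplier: 103^(-14) ≡ 103^(192-14) = 103^178 ≡ 92 (mod 193).
Giant steps γ_i = 178·92^i mod 193: γ_0=178, γ_1=164, γ_2=34, γ_3=40, γ_4=13, γ_5=38, γ_6=22 (in table at j=11).
x = i·n + j = 6·14 + 11 = 95.
Check: 103^95 ≡ 178 (mod 193).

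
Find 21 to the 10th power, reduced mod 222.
201

Repeated squaring. Binary of 10 = 1010.
21^1 ≡ 21 (mod 222); 21^2 ≡ 219 (mod 222); 21^4 ≡ 9 (mod 222); 21^8 ≡ 81 (mod 222)
21^10 = 21^2 × 21^8 ≡ 201 (mod 222)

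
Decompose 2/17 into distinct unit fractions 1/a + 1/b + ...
1/9 + 1/153

Greedy algorithm:
2/17: ceiling(17/2) = 9, use 1/9
1/153: ceiling(153/1) = 153, use 1/153
Result: 2/17 = 1/9 + 1/153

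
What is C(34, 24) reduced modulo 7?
3

Using Lucas' theorem:
Write n=34 and k=24 in base 7:
n in base 7: [4, 6]
k in base 7: [3, 3]
C(34,24) mod 7 = ∏ C(n_i, k_i) mod 7
Digit binomials (mod 7): C(4,3) = 4; C(6,3) = 20 ≡ 6
Product: 4 × 6 = 24 ≡ 3 (mod 7)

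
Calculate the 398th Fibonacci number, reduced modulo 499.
131

Matrix identity: Q^n = [[F_(n+1), F_n], [F_n, F_(n-1)]] with Q = [[1,1],[1,0]].
n = 398 = 110001110₂. Square-and-multiply, entries mod 499:
Q^1 = [[1,1],[1,0]]
Q^3 = (Q^1)²·Q = [[3,2],[2,1]]
Q^6 = (Q^3)² = [[13,8],[8,5]]
Q^12 = (Q^6)² = [[233,144],[144,89]]
Q^24 = (Q^12)² = [[175,460],[460,214]]
Q^49 = (Q^24)²·Q = [[9,210],[210,298]]
Q^99 = (Q^49)²·Q = [[368,269],[269,99]]
Q^199 = (Q^99)²·Q = [[76,201],[201,374]]
Q^398 = (Q^199)² = [[269,131],[131,138]]
F_398 mod 499 = Q^398[0][1] = 131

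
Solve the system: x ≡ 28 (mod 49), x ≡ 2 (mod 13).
28

Using Chinese Remainder Theorem:
M = 49 × 13 = 637
M1 = 13, M2 = 49
y1 = 13^(-1) mod 49 = 34
y2 = 49^(-1) mod 13 = 4
x = (28×13×34 + 2×49×4) mod 637 = 28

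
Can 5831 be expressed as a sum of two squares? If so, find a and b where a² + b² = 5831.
Not possible

Factorization: 5831 = 7^3 × 17
By Fermat: n is sum of two squares iff every prime p ≡ 3 (mod 4) appears to even power.
Prime(s) ≡ 3 (mod 4) with odd exponent: [(7, 3)]
Therefore 5831 cannot be expressed as a² + b².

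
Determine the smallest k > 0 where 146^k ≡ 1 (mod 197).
98

197 is prime, so ord(146) divides φ(197) = 196.
Divisors of 196: 1, 2, 4, 7, 14, 28, 49, 98, 196.
Repeated squaring: 146^1 ≡ 146, 146^2 ≡ 40, 146^4 ≡ 24, 146^8 ≡ 182, 146^16 ≡ 28, 146^32 ≡ 193, 146^64 ≡ 16, 146^128 ≡ 59 (mod 197).
Test 146^d mod 197 for each divisor d in increasing order:
146^1 ≡ 146
146^2 ≡ 40
146^4 ≡ 24
146^7 = 146^4·146^2·146^1 ≡ 93
146^14 = 146^8·146^4·146^2 ≡ 178
146^28 = 146^16·146^8·146^4 ≡ 164
146^49 = 146^32·146^16·146^1 ≡ 196
146^98 = 146^64·146^32·146^2 ≡ 1  ← first divisor giving 1
The order is 98.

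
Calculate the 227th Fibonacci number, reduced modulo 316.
13

Matrix identity: Q^n = [[F_(n+1), F_n], [F_n, F_(n-1)]] with Q = [[1,1],[1,0]].
n = 227 = 11100011₂. Square-and-multiply, entries mod 316:
Q^1 = [[1,1],[1,0]]
Q^3 = (Q^1)²·Q = [[3,2],[2,1]]
Q^7 = (Q^3)²·Q = [[21,13],[13,8]]
Q^14 = (Q^7)² = [[294,61],[61,233]]
Q^28 = (Q^14)² = [[97,231],[231,182]]
Q^56 = (Q^28)² = [[202,301],[301,217]]
Q^113 = (Q^56)²·Q = [[300,265],[265,35]]
Q^227 = (Q^113)²·Q = [[308,13],[13,295]]
F_227 mod 316 = Q^227[0][1] = 13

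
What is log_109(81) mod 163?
158

Baby-step giant-step with step n = ⌈√163⌉ = 13.
Baby steps 109^j mod 163 (j:value) for j=0..12: 0:1, 1:109, 2:145, 3:157, 4:161, 5:108, 6:36, 7:12, 8:4, 9:110, 10:91, 11:139, 12:155.
Giant-step multiplier: 109^(-13) ≡ 109^(162-13) = 109^149 ≡ 20 (mod 163).
Giant steps γ_i = 81·20^i mod 163: γ_0=81, γ_1=153, γ_2=126, γ_3=75, γ_4=33, γ_5=8, γ_6=160, γ_7=103, γ_8=104, γ_9=124, γ_10=35, γ_11=48, γ_12=145 (in table at j=2).
x = i·n + j = 12·13 + 2 = 158.
Check: 109^158 ≡ 81 (mod 163).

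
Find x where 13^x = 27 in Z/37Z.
30

Baby-step giant-step with step n = ⌈√37⌉ = 7.
Baby steps 13^j mod 37 (j:value) for j=0..6: 0:1, 1:13, 2:21, 3:14, 4:34, 5:35, 6:11.
Giant-step multiplier: 13^(-7) ≡ 13^(36-7) = 13^29 ≡ 22 (mod 37).
Giant steps γ_i = 27·22^i mod 37: γ_0=27, γ_1=2, γ_2=7, γ_3=6, γ_4=21 (in table at j=2).
x = i·n + j = 4·7 + 2 = 30.
Check: 13^30 ≡ 27 (mod 37).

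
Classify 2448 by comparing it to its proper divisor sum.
abundant

Proper divisors of 2448: sum = 1 + 2 + 3 + 4 + 6 + 8 + 9 + 12 + ... + 408 + 612 + 816 + 1224 (29 divisors) = 4806
Since 4806 > 2448, 2448 is abundant.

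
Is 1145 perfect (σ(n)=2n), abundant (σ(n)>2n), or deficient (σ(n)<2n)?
deficient

Proper divisors of 1145: sum = 1 + 5 + 229 = 235
Since 235 < 1145, 1145 is deficient.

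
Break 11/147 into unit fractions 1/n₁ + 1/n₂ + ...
1/14 + 1/294

Greedy algorithm:
11/147: ceiling(147/11) = 14, use 1/14
1/294: ceiling(294/1) = 294, use 1/294
Result: 11/147 = 1/14 + 1/294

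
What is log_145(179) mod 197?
57

Baby-step giant-step with step n = ⌈√197⌉ = 15.
Baby steps 145^j mod 197 (j:value) for j=0..14: 0:1, 1:145, 2:143, 3:50, 4:158, 5:58, 6:136, 7:20, 8:142, 9:102, 10:15, 11:8, 12:175, 13:159, 14:6.
Giant-step multiplier: 145^(-15) ≡ 145^(196-15) = 145^181 ≡ 185 (mod 197).
Giant steps γ_i = 179·185^i mod 197: γ_0=179, γ_1=19, γ_2=166, γ_3=175 (in table at j=12).
x = i·n + j = 3·15 + 12 = 57.
Check: 145^57 ≡ 179 (mod 197).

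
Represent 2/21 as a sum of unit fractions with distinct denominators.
1/11 + 1/231

Greedy algorithm:
2/21: ceiling(21/2) = 11, use 1/11
1/231: ceiling(231/1) = 231, use 1/231
Result: 2/21 = 1/11 + 1/231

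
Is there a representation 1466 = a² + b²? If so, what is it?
25² + 29² (a=25, b=29)

Factorization: 1466 = 2 × 733
By Fermat: n is sum of two squares iff every prime p ≡ 3 (mod 4) appears to even power.
All primes ≡ 3 (mod 4) appear to even power.
Search a = 0, 1, 2, … for 1466 - a² a perfect square: first hit at a = 25: 1466 - 625 = 841 = 29².
1466 = 25² + 29² = 625 + 841 ✓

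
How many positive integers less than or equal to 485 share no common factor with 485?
384

485 = 5 × 97
φ(n) = n × ∏(1 - 1/p) for each prime p dividing n
φ(485) = 485 × (1 - 1/5) × (1 - 1/97) = 384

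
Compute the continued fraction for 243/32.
[7; 1, 1, 2, 6]

Euclidean algorithm steps:
243 = 7 × 32 + 19
32 = 1 × 19 + 13
19 = 1 × 13 + 6
13 = 2 × 6 + 1
6 = 6 × 1 + 0
Continued fraction: [7; 1, 1, 2, 6]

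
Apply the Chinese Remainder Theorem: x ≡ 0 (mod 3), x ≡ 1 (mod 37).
75

Using Chinese Remainder Theorem:
M = 3 × 37 = 111
M1 = 37, M2 = 3
y1 = 37^(-1) mod 3 = 1
y2 = 3^(-1) mod 37 = 25
x = (0×37×1 + 1×3×25) mod 111 = 75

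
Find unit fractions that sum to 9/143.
1/16 + 1/2288

Greedy algorithm:
9/143: ceiling(143/9) = 16, use 1/16
1/2288: ceiling(2288/1) = 2288, use 1/2288
Result: 9/143 = 1/16 + 1/2288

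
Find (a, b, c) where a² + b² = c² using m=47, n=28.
(1425, 2632, 2993)

Euclid's formula: a = m² - n², b = 2mn, c = m² + n²
m = 47, n = 28
a = 47² - 28² = 2209 - 784 = 1425
b = 2 × 47 × 28 = 2632
c = 47² + 28² = 2209 + 784 = 2993
Verification: 1425² + 2632² = 2030625 + 6927424 = 8958049 = 2993² ✓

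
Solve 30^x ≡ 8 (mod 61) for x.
27

Baby-step giant-step with step n = ⌈√61⌉ = 8.
Baby steps 30^j mod 61 (j:value) for j=0..7: 0:1, 1:30, 2:46, 3:38, 4:42, 5:40, 6:41, 7:10.
Giant-step multiplier: 30^(-8) ≡ 30^(60-8) = 30^52 ≡ 12 (mod 61).
Giant steps γ_i = 8·12^i mod 61: γ_0=8, γ_1=35, γ_2=54, γ_3=38 (in table at j=3).
x = i·n + j = 3·8 + 3 = 27.
Check: 30^27 ≡ 8 (mod 61).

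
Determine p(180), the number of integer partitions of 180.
684957390936

p(n) counts ways to write n as a sum of positive integers (order ignored).
Euler's pentagonal recurrence: p(k) = p(k-1) + p(k-2) - p(k-5) - p(k-7) + p(k-12) + p(k-15) - ... (offsets j(3j∓1)/2, signs ++--, p(0)=1, p(<0)=0).
DP table for k = 0..179: p(0)=1, p(1)=1, p(2)=2, p(3)=3, p(4)=5, p(5)=7, p(6)=11, p(7)=15, p(8)=22, p(9)=30, p(10)=42, p(11)=56, p(12)=77, p(13)=101, p(14)=135, p(15)=176, p(16)=231, p(17)=297, p(18)=385, p(19)=490, p(20)=627, p(21)=792, p(22)=1002, p(23)=1255, p(24)=1575, p(25)=1958, p(26)=2436, p(27)=3010, p(28)=3718, p(29)=4565, p(30)=5604, p(31)=6842, p(32)=8349, p(33)=10143, p(34)=12310, p(35)=14883, p(36)=17977, p(37)=21637, p(38)=26015, p(39)=31185, p(40)=37338, p(41)=44583, p(42)=53174, p(43)=63261, p(44)=75175, p(45)=89134, p(46)=105558, p(47)=124754, p(48)=147273, p(49)=173525, p(50)=204226, p(51)=239943, p(52)=281589, p(53)=329931, p(54)=386155, p(55)=451276, p(56)=526823, p(57)=614154, p(58)=715220, p(59)=831820, p(60)=966467, p(61)=1121505, p(62)=1300156, p(63)=1505499, p(64)=1741630, p(65)=2012558, p(66)=2323520, p(67)=2679689, p(68)=3087735, p(69)=3554345, p(70)=4087968, p(71)=4697205, p(72)=5392783, p(73)=6185689, p(74)=7089500, p(75)=8118264, p(76)=9289091, p(77)=10619863, p(78)=12132164, p(79)=13848650, p(80)=15796476, p(81)=18004327, p(82)=20506255, p(83)=23338469, p(84)=26543660, p(85)=30167357, p(86)=34262962, p(87)=38887673, p(88)=44108109, p(89)=49995925, p(90)=56634173, p(91)=64112359, p(92)=72533807, p(93)=82010177, p(94)=92669720, p(95)=104651419, p(96)=118114304, p(97)=133230930, p(98)=150198136, p(99)=169229875, p(100)=190569292, p(101)=214481126, p(102)=241265379, p(103)=271248950, p(104)=304801365, p(105)=342325709, p(106)=384276336, p(107)=431149389, p(108)=483502844, p(109)=541946240, p(110)=607163746, p(111)=679903203, p(112)=761002156, p(113)=851376628, p(114)=952050665, p(115)=1064144451, p(116)=1188908248, p(117)=1327710076, p(118)=1482074143, p(119)=1653668665, p(120)=1844349560, p(121)=2056148051, p(122)=2291320912, p(123)=2552338241, p(124)=2841940500, p(125)=3163127352, p(126)=3519222692, p(127)=3913864295, p(128)=4351078600, p(129)=4835271870, p(130)=5371315400, p(131)=5964539504, p(132)=6620830889, p(133)=7346629512, p(134)=8149040695, p(135)=9035836076, p(136)=10015581680, p(137)=11097645016, p(138)=12292341831, p(139)=13610949895, p(140)=15065878135, p(141)=16670689208, p(142)=18440293320, p(143)=20390982757, p(144)=22540654445, p(145)=24908858009, p(146)=27517052599, p(147)=30388671978, p(148)=33549419497, p(149)=37027355200, p(150)=40853235313, p(151)=45060624582, p(152)=49686288421, p(153)=54770336324, p(154)=60356673280, p(155)=66493182097, p(156)=73232243759, p(157)=80630964769, p(158)=88751778802, p(159)=97662728555, p(160)=107438159466, p(161)=118159068427, p(162)=129913904637, p(163)=142798995930, p(164)=156919475295, p(165)=172389800255, p(166)=189334822579, p(167)=207890420102, p(168)=228204732751, p(169)=250438925115, p(170)=274768617130, p(171)=301384802048, p(172)=330495499613, p(173)=362326859895, p(174)=397125074750, p(175)=435157697830, p(176)=476715857290, p(177)=522115831195, p(178)=571701605655, p(179)=625846753120.
Final step: p(180) = p(179) + p(178) - p(175) - p(173) + p(168) + p(165) - p(158) - p(154) + p(145) + p(140) - p(129) - p(123) + p(110) + p(103) - p(88) - p(80) + p(63) + p(54) - p(35) - p(25) + p(4)
= 625846753120 + 571701605655 - 435157697830 - 362326859895 + 228204732751 + 172389800255 - 88751778802 - 60356673280 + 24908858009 + 15065878135 - 4835271870 - 2552338241 + 607163746 + 271248950 - 44108109 - 15796476 + 1505499 + 386155 - 14883 - 1958 + 5
= 684957390936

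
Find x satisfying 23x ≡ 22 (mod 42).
x ≡ 32 (mod 42)

gcd(23, 42) = 1, which divides 22, so solutions exist.
Find 23^(-1) mod 42 by the extended Euclidean algorithm:
42 = 1 × 23 + 19  ⟹  19 = (1)·42 + (-1)·23
23 = 1 × 19 + 4  ⟹  4 = (-1)·42 + (2)·23
19 = 4 × 4 + 3  ⟹  3 = (5)·42 + (-9)·23
4 = 1 × 3 + 1  ⟹  1 = (-6)·42 + (11)·23
So (11)·23 ≡ 1 (mod 42), i.e. 23^(-1) ≡ 11 (mod 42).
x ≡ 11 × 22 = 242 ≡ 32 (mod 42).
Check: 23 × 32 = 736 ≡ 22 (mod 42).
Unique solution: x ≡ 32 (mod 42)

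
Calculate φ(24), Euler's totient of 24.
8

24 = 2^3 × 3
φ(n) = n × ∏(1 - 1/p) for each prime p dividing n
φ(24) = 24 × (1 - 1/2) × (1 - 1/3) = 8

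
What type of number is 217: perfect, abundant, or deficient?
deficient

Proper divisors of 217: sum = 1 + 7 + 31 = 39
Since 39 < 217, 217 is deficient.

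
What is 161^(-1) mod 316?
53

gcd(161, 316) = 1, so the inverse exists.
Extended Euclidean algorithm on (316, 161):
316 = 1 × 161 + 155  ⟹  155 = (1)·316 + (-1)·161
161 = 1 × 155 + 6  ⟹  6 = (-1)·316 + (2)·161
155 = 25 × 6 + 5  ⟹  5 = (26)·316 + (-51)·161
6 = 1 × 5 + 1  ⟹  1 = (-27)·316 + (53)·161
So (53)·161 ≡ 1 (mod 316), i.e. 161^(-1) ≡ 53 (mod 316).
Check: 161 × 53 = 8533 ≡ 1 (mod 316)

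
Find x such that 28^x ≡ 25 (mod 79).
34

Baby-step giant-step with step n = ⌈√79⌉ = 9.
Baby steps 28^j mod 79 (j:value) for j=0..8: 0:1, 1:28, 2:73, 3:69, 4:36, 5:60, 6:21, 7:35, 8:32.
Giant-step multiplier: 28^(-9) ≡ 28^(78-9) = 28^69 ≡ 41 (mod 79).
Giant steps γ_i = 25·41^i mod 79: γ_0=25, γ_1=77, γ_2=76, γ_3=35 (in table at j=7).
x = i·n + j = 3·9 + 7 = 34.
Check: 28^34 ≡ 25 (mod 79).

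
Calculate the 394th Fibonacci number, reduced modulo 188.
55

Matrix identity: Q^n = [[F_(n+1), F_n], [F_n, F_(n-1)]] with Q = [[1,1],[1,0]].
n = 394 = 110001010₂. Square-and-multiply, entries mod 188:
Q^1 = [[1,1],[1,0]]
Q^3 = (Q^1)²·Q = [[3,2],[2,1]]
Q^6 = (Q^3)² = [[13,8],[8,5]]
Q^12 = (Q^6)² = [[45,144],[144,89]]
Q^24 = (Q^12)² = [[13,120],[120,81]]
Q^49 = (Q^24)²·Q = [[93,93],[93,0]]
Q^98 = (Q^49)² = [[2,1],[1,1]]
Q^197 = (Q^98)²·Q = [[8,5],[5,3]]
Q^394 = (Q^197)² = [[89,55],[55,34]]
F_394 mod 188 = Q^394[0][1] = 55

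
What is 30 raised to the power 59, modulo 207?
198

Repeated squaring. Binary of 59 = 111011.
30^1 ≡ 30 (mod 207); 30^2 ≡ 72 (mod 207); 30^4 ≡ 9 (mod 207); 30^8 ≡ 81 (mod 207); 30^16 ≡ 144 (mod 207); 30^32 ≡ 36 (mod 207)
30^59 = 30^1 × 30^2 × 30^8 × 30^16 × 30^32 ≡ 198 (mod 207)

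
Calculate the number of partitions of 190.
1667727404093

p(n) counts ways to write n as a sum of positive integers (order ignored).
Euler's pentagonal recurrence: p(k) = p(k-1) + p(k-2) - p(k-5) - p(k-7) + p(k-12) + p(k-15) - ... (offsets j(3j∓1)/2, signs ++--, p(0)=1, p(<0)=0).
DP table for k = 0..189: p(0)=1, p(1)=1, p(2)=2, p(3)=3, p(4)=5, p(5)=7, p(6)=11, p(7)=15, p(8)=22, p(9)=30, p(10)=42, p(11)=56, p(12)=77, p(13)=101, p(14)=135, p(15)=176, p(16)=231, p(17)=297, p(18)=385, p(19)=490, p(20)=627, p(21)=792, p(22)=1002, p(23)=1255, p(24)=1575, p(25)=1958, p(26)=2436, p(27)=3010, p(28)=3718, p(29)=4565, p(30)=5604, p(31)=6842, p(32)=8349, p(33)=10143, p(34)=12310, p(35)=14883, p(36)=17977, p(37)=21637, p(38)=26015, p(39)=31185, p(40)=37338, p(41)=44583, p(42)=53174, p(43)=63261, p(44)=75175, p(45)=89134, p(46)=105558, p(47)=124754, p(48)=147273, p(49)=173525, p(50)=204226, p(51)=239943, p(52)=281589, p(53)=329931, p(54)=386155, p(55)=451276, p(56)=526823, p(57)=614154, p(58)=715220, p(59)=831820, p(60)=966467, p(61)=1121505, p(62)=1300156, p(63)=1505499, p(64)=1741630, p(65)=2012558, p(66)=2323520, p(67)=2679689, p(68)=3087735, p(69)=3554345, p(70)=4087968, p(71)=4697205, p(72)=5392783, p(73)=6185689, p(74)=7089500, p(75)=8118264, p(76)=9289091, p(77)=10619863, p(78)=12132164, p(79)=13848650, p(80)=15796476, p(81)=18004327, p(82)=20506255, p(83)=23338469, p(84)=26543660, p(85)=30167357, p(86)=34262962, p(87)=38887673, p(88)=44108109, p(89)=49995925, p(90)=56634173, p(91)=64112359, p(92)=72533807, p(93)=82010177, p(94)=92669720, p(95)=104651419, p(96)=118114304, p(97)=133230930, p(98)=150198136, p(99)=169229875, p(100)=190569292, p(101)=214481126, p(102)=241265379, p(103)=271248950, p(104)=304801365, p(105)=342325709, p(106)=384276336, p(107)=431149389, p(108)=483502844, p(109)=541946240, p(110)=607163746, p(111)=679903203, p(112)=761002156, p(113)=851376628, p(114)=952050665, p(115)=1064144451, p(116)=1188908248, p(117)=1327710076, p(118)=1482074143, p(119)=1653668665, p(120)=1844349560, p(121)=2056148051, p(122)=2291320912, p(123)=2552338241, p(124)=2841940500, p(125)=3163127352, p(126)=3519222692, p(127)=3913864295, p(128)=4351078600, p(129)=4835271870, p(130)=5371315400, p(131)=5964539504, p(132)=6620830889, p(133)=7346629512, p(134)=8149040695, p(135)=9035836076, p(136)=10015581680, p(137)=11097645016, p(138)=12292341831, p(139)=13610949895, p(140)=15065878135, p(141)=16670689208, p(142)=18440293320, p(143)=20390982757, p(144)=22540654445, p(145)=24908858009, p(146)=27517052599, p(147)=30388671978, p(148)=33549419497, p(149)=37027355200, p(150)=40853235313, p(151)=45060624582, p(152)=49686288421, p(153)=54770336324, p(154)=60356673280, p(155)=66493182097, p(156)=73232243759, p(157)=80630964769, p(158)=88751778802, p(159)=97662728555, p(160)=107438159466, p(161)=118159068427, p(162)=129913904637, p(163)=142798995930, p(164)=156919475295, p(165)=172389800255, p(166)=189334822579, p(167)=207890420102, p(168)=228204732751, p(169)=250438925115, p(170)=274768617130, p(171)=301384802048, p(172)=330495499613, p(173)=362326859895, p(174)=397125074750, p(175)=435157697830, p(176)=476715857290, p(177)=522115831195, p(178)=571701605655, p(179)=625846753120, p(180)=684957390936, p(181)=749474411781, p(182)=819876908323, p(183)=896684817527, p(184)=980462880430, p(185)=1071823774337, p(186)=1171432692373, p(187)=1280011042268, p(188)=1398341745571, p(189)=1527273599625.
Final step: p(190) = p(189) + p(188) - p(185) - p(183) + p(178) + p(175) - p(168) - p(164) + p(155) + p(150) - p(139) - p(133) + p(120) + p(113) - p(98) - p(90) + p(73) + p(64) - p(45) - p(35) + p(14) + p(3)
= 1527273599625 + 1398341745571 - 1071823774337 - 896684817527 + 571701605655 + 435157697830 - 228204732751 - 156919475295 + 66493182097 + 40853235313 - 13610949895 - 7346629512 + 1844349560 + 851376628 - 150198136 - 56634173 + 6185689 + 1741630 - 89134 - 14883 + 135 + 3
= 1667727404093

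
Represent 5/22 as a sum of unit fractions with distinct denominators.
1/5 + 1/37 + 1/4070

Greedy algorithm:
5/22: ceiling(22/5) = 5, use 1/5
3/110: ceiling(110/3) = 37, use 1/37
1/4070: ceiling(4070/1) = 4070, use 1/4070
Result: 5/22 = 1/5 + 1/37 + 1/4070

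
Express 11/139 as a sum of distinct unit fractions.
1/13 + 1/452 + 1/816764

Greedy algorithm:
11/139: ceiling(139/11) = 13, use 1/13
4/1807: ceiling(1807/4) = 452, use 1/452
1/816764: ceiling(816764/1) = 816764, use 1/816764
Result: 11/139 = 1/13 + 1/452 + 1/816764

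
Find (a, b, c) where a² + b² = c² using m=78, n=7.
(6035, 1092, 6133)

Euclid's formula: a = m² - n², b = 2mn, c = m² + n²
m = 78, n = 7
a = 78² - 7² = 6084 - 49 = 6035
b = 2 × 78 × 7 = 1092
c = 78² + 7² = 6084 + 49 = 6133
Verification: 6035² + 1092² = 36421225 + 1192464 = 37613689 = 6133² ✓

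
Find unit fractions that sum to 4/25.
1/7 + 1/59 + 1/5163 + 1/53307975

Greedy algorithm:
4/25: ceiling(25/4) = 7, use 1/7
3/175: ceiling(175/3) = 59, use 1/59
2/10325: ceiling(10325/2) = 5163, use 1/5163
1/53307975: ceiling(53307975/1) = 53307975, use 1/53307975
Result: 4/25 = 1/7 + 1/59 + 1/5163 + 1/53307975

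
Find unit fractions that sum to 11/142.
1/13 + 1/1846

Greedy algorithm:
11/142: ceiling(142/11) = 13, use 1/13
1/1846: ceiling(1846/1) = 1846, use 1/1846
Result: 11/142 = 1/13 + 1/1846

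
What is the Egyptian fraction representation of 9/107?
1/12 + 1/1284

Greedy algorithm:
9/107: ceiling(107/9) = 12, use 1/12
1/1284: ceiling(1284/1) = 1284, use 1/1284
Result: 9/107 = 1/12 + 1/1284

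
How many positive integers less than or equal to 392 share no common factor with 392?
168

392 = 2^3 × 7^2
φ(n) = n × ∏(1 - 1/p) for each prime p dividing n
φ(392) = 392 × (1 - 1/2) × (1 - 1/7) = 168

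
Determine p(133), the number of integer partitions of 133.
7346629512

p(n) counts ways to write n as a sum of positive integers (order ignored).
Euler's pentagonal recurrence: p(k) = p(k-1) + p(k-2) - p(k-5) - p(k-7) + p(k-12) + p(k-15) - ... (offsets j(3j∓1)/2, signs ++--, p(0)=1, p(<0)=0).
DP table for k = 0..132: p(0)=1, p(1)=1, p(2)=2, p(3)=3, p(4)=5, p(5)=7, p(6)=11, p(7)=15, p(8)=22, p(9)=30, p(10)=42, p(11)=56, p(12)=77, p(13)=101, p(14)=135, p(15)=176, p(16)=231, p(17)=297, p(18)=385, p(19)=490, p(20)=627, p(21)=792, p(22)=1002, p(23)=1255, p(24)=1575, p(25)=1958, p(26)=2436, p(27)=3010, p(28)=3718, p(29)=4565, p(30)=5604, p(31)=6842, p(32)=8349, p(33)=10143, p(34)=12310, p(35)=14883, p(36)=17977, p(37)=21637, p(38)=26015, p(39)=31185, p(40)=37338, p(41)=44583, p(42)=53174, p(43)=63261, p(44)=75175, p(45)=89134, p(46)=105558, p(47)=124754, p(48)=147273, p(49)=173525, p(50)=204226, p(51)=239943, p(52)=281589, p(53)=329931, p(54)=386155, p(55)=451276, p(56)=526823, p(57)=614154, p(58)=715220, p(59)=831820, p(60)=966467, p(61)=1121505, p(62)=1300156, p(63)=1505499, p(64)=1741630, p(65)=2012558, p(66)=2323520, p(67)=2679689, p(68)=3087735, p(69)=3554345, p(70)=4087968, p(71)=4697205, p(72)=5392783, p(73)=6185689, p(74)=7089500, p(75)=8118264, p(76)=9289091, p(77)=10619863, p(78)=12132164, p(79)=13848650, p(80)=15796476, p(81)=18004327, p(82)=20506255, p(83)=23338469, p(84)=26543660, p(85)=30167357, p(86)=34262962, p(87)=38887673, p(88)=44108109, p(89)=49995925, p(90)=56634173, p(91)=64112359, p(92)=72533807, p(93)=82010177, p(94)=92669720, p(95)=104651419, p(96)=118114304, p(97)=133230930, p(98)=150198136, p(99)=169229875, p(100)=190569292, p(101)=214481126, p(102)=241265379, p(103)=271248950, p(104)=304801365, p(105)=342325709, p(106)=384276336, p(107)=431149389, p(108)=483502844, p(109)=541946240, p(110)=607163746, p(111)=679903203, p(112)=761002156, p(113)=851376628, p(114)=952050665, p(115)=1064144451, p(116)=1188908248, p(117)=1327710076, p(118)=1482074143, p(119)=1653668665, p(120)=1844349560, p(121)=2056148051, p(122)=2291320912, p(123)=2552338241, p(124)=2841940500, p(125)=3163127352, p(126)=3519222692, p(127)=3913864295, p(128)=4351078600, p(129)=4835271870, p(130)=5371315400, p(131)=5964539504, p(132)=6620830889.
Final step: p(133) = p(132) + p(131) - p(128) - p(126) + p(121) + p(118) - p(111) - p(107) + p(98) + p(93) - p(82) - p(76) + p(63) + p(56) - p(41) - p(33) + p(16) + p(7)
= 6620830889 + 5964539504 - 4351078600 - 3519222692 + 2056148051 + 1482074143 - 679903203 - 431149389 + 150198136 + 82010177 - 20506255 - 9289091 + 1505499 + 526823 - 44583 - 10143 + 231 + 15
= 7346629512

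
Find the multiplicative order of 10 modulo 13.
6

13 is prime, so ord(10) divides φ(13) = 12.
Divisors of 12: 1, 2, 3, 4, 6, 12.
Repeated squaring: 10^1 ≡ 10, 10^2 ≡ 9, 10^4 ≡ 3, 10^8 ≡ 9 (mod 13).
Test 10^d mod 13 for each divisor d in increasing order:
10^1 ≡ 10
10^2 ≡ 9
10^3 = 10^2·10^1 ≡ 12
10^4 ≡ 3
10^6 = 10^4·10^2 ≡ 1  ← first divisor giving 1
The order is 6.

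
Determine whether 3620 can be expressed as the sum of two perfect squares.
16² + 58² (a=16, b=58)

Factorization: 3620 = 2^2 × 5 × 181
By Fermat: n is sum of two squares iff every prime p ≡ 3 (mod 4) appears to even power.
All primes ≡ 3 (mod 4) appear to even power.
Search a = 0, 1, 2, … for 3620 - a² a perfect square: first hit at a = 16: 3620 - 256 = 3364 = 58².
3620 = 16² + 58² = 256 + 3364 ✓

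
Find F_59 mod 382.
219

Matrix identity: Q^n = [[F_(n+1), F_n], [F_n, F_(n-1)]] with Q = [[1,1],[1,0]].
n = 59 = 111011₂. Square-and-multiply, entries mod 382:
Q^1 = [[1,1],[1,0]]
Q^3 = (Q^1)²·Q = [[3,2],[2,1]]
Q^7 = (Q^3)²·Q = [[21,13],[13,8]]
Q^14 = (Q^7)² = [[228,377],[377,233]]
Q^29 = (Q^14)²·Q = [[44,57],[57,369]]
Q^59 = (Q^29)²·Q = [[76,219],[219,239]]
F_59 mod 382 = Q^59[0][1] = 219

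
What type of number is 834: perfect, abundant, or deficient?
abundant

Proper divisors of 834: sum = 1 + 2 + 3 + 6 + 139 + 278 + 417 = 846
Since 846 > 834, 834 is abundant.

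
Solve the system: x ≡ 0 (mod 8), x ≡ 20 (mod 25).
120

Using Chinese Remainder Theorem:
M = 8 × 25 = 200
M1 = 25, M2 = 8
y1 = 25^(-1) mod 8 = 1
y2 = 8^(-1) mod 25 = 22
x = (0×25×1 + 20×8×22) mod 200 = 120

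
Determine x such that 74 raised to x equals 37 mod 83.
40

Baby-step giant-step with step n = ⌈√83⌉ = 10.
Baby steps 74^j mod 83 (j:value) for j=0..9: 0:1, 1:74, 2:81, 3:18, 4:4, 5:47, 6:75, 7:72, 8:16, 9:22.
Giant-step multiplier: 74^(-10) ≡ 74^(82-10) = 74^72 ≡ 70 (mod 83).
Giant steps γ_i = 37·70^i mod 83: γ_0=37, γ_1=17, γ_2=28, γ_3=51, γ_4=1 (in table at j=0).
x = i·n + j = 4·10 + 0 = 40.
Check: 74^40 ≡ 37 (mod 83).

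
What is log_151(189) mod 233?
113

Baby-step giant-step with step n = ⌈√233⌉ = 16.
Baby steps 151^j mod 233 (j:value) for j=0..15: 0:1, 1:151, 2:200, 3:143, 4:157, 5:174, 6:178, 7:83, 8:184, 9:57, 10:219, 11:216, 12:229, 13:95, 14:132, 15:127.
Giant-step multiplier: 151^(-16) ≡ 151^(232-16) = 151^216 ≡ 128 (mod 233).
Giant steps γ_i = 189·128^i mod 233: γ_0=189, γ_1=193, γ_2=6, γ_3=69, γ_4=211, γ_5=213, γ_6=3, γ_7=151 (in table at j=1).
x = i·n + j = 7·16 + 1 = 113.
Check: 151^113 ≡ 189 (mod 233).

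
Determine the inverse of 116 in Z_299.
116

gcd(116, 299) = 1, so the inverse exists.
Extended Euclidean algorithm on (299, 116):
299 = 2 × 116 + 67  ⟹  67 = (1)·299 + (-2)·116
116 = 1 × 67 + 49  ⟹  49 = (-1)·299 + (3)·116
67 = 1 × 49 + 18  ⟹  18 = (2)·299 + (-5)·116
49 = 2 × 18 + 13  ⟹  13 = (-5)·299 + (13)·116
18 = 1 × 13 + 5  ⟹  5 = (7)·299 + (-18)·116
13 = 2 × 5 + 3  ⟹  3 = (-19)·299 + (49)·116
5 = 1 × 3 + 2  ⟹  2 = (26)·299 + (-67)·116
3 = 1 × 2 + 1  ⟹  1 = (-45)·299 + (116)·116
So (116)·116 ≡ 1 (mod 299), i.e. 116^(-1) ≡ 116 (mod 299).
Check: 116 × 116 = 13456 ≡ 1 (mod 299)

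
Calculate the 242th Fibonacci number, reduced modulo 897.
829

Matrix identity: Q^n = [[F_(n+1), F_n], [F_n, F_(n-1)]] with Q = [[1,1],[1,0]].
n = 242 = 11110010₂. Square-and-multiply, entries mod 897:
Q^1 = [[1,1],[1,0]]
Q^3 = (Q^1)²·Q = [[3,2],[2,1]]
Q^7 = (Q^3)²·Q = [[21,13],[13,8]]
Q^15 = (Q^7)²·Q = [[90,610],[610,377]]
Q^30 = (Q^15)² = [[769,521],[521,248]]
Q^60 = (Q^30)² = [[785,627],[627,158]]
Q^121 = (Q^60)²·Q = [[367,229],[229,138]]
Q^242 = (Q^121)² = [[554,829],[829,622]]
F_242 mod 897 = Q^242[0][1] = 829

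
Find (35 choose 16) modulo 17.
0

Using Lucas' theorem:
Write n=35 and k=16 in base 17:
n in base 17: [2, 1]
k in base 17: [0, 16]
C(35,16) mod 17 = ∏ C(n_i, k_i) mod 17
Digit binomials (mod 17): C(2,0) = 1; C(1,16) = 0 (k_i > n_i)
Product: 1 × 0 = 0 ≡ 0 (mod 17)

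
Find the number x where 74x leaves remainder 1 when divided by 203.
107

gcd(74, 203) = 1, so the inverse exists.
Extended Euclidean algorithm on (203, 74):
203 = 2 × 74 + 55  ⟹  55 = (1)·203 + (-2)·74
74 = 1 × 55 + 19  ⟹  19 = (-1)·203 + (3)·74
55 = 2 × 19 + 17  ⟹  17 = (3)·203 + (-8)·74
19 = 1 × 17 + 2  ⟹  2 = (-4)·203 + (11)·74
17 = 8 × 2 + 1  ⟹  1 = (35)·203 + (-96)·74
So (-96)·74 ≡ 1 (mod 203), i.e. 74^(-1) ≡ -96 ≡ 107 (mod 203).
Check: 74 × 107 = 7918 ≡ 1 (mod 203)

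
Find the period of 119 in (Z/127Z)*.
14

127 is prime, so ord(119) divides φ(127) = 126.
Divisors of 126: 1, 2, 3, 6, 7, 9, 14, 18, 21, 42, 63, 126.
Repeated squaring: 119^1 ≡ 119, 119^2 ≡ 64, 119^4 ≡ 32, 119^8 ≡ 8, 119^16 ≡ 64, 119^32 ≡ 32, 119^64 ≡ 8 (mod 127).
Test 119^d mod 127 for each divisor d in increasing order:
119^1 ≡ 119
119^2 ≡ 64
119^3 = 119^2·119^1 ≡ 123
119^6 = 119^4·119^2 ≡ 16
119^7 = 119^4·119^2·119^1 ≡ 126
119^9 = 119^8·119^1 ≡ 63
119^14 = 119^8·119^4·119^2 ≡ 1  ← first divisor giving 1
The order is 14.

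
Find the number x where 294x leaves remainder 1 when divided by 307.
118

gcd(294, 307) = 1, so the inverse exists.
Extended Euclidean algorithm on (307, 294):
307 = 1 × 294 + 13  ⟹  13 = (1)·307 + (-1)·294
294 = 22 × 13 + 8  ⟹  8 = (-22)·307 + (23)·294
13 = 1 × 8 + 5  ⟹  5 = (23)·307 + (-24)·294
8 = 1 × 5 + 3  ⟹  3 = (-45)·307 + (47)·294
5 = 1 × 3 + 2  ⟹  2 = (68)·307 + (-71)·294
3 = 1 × 2 + 1  ⟹  1 = (-113)·307 + (118)·294
So (118)·294 ≡ 1 (mod 307), i.e. 294^(-1) ≡ 118 (mod 307).
Check: 294 × 118 = 34692 ≡ 1 (mod 307)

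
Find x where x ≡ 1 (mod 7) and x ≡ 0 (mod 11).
22

Using Chinese Remainder Theorem:
M = 7 × 11 = 77
M1 = 11, M2 = 7
y1 = 11^(-1) mod 7 = 2
y2 = 7^(-1) mod 11 = 8
x = (1×11×2 + 0×7×8) mod 77 = 22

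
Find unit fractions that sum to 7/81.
1/12 + 1/324

Greedy algorithm:
7/81: ceiling(81/7) = 12, use 1/12
1/324: ceiling(324/1) = 324, use 1/324
Result: 7/81 = 1/12 + 1/324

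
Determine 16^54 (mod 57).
1

Repeated squaring. Binary of 54 = 110110.
16^1 ≡ 16 (mod 57); 16^2 ≡ 28 (mod 57); 16^4 ≡ 43 (mod 57); 16^8 ≡ 25 (mod 57); 16^16 ≡ 55 (mod 57); 16^32 ≡ 4 (mod 57)
16^54 = 16^2 × 16^4 × 16^16 × 16^32 ≡ 1 (mod 57)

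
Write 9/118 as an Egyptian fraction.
1/14 + 1/207 + 1/85491

Greedy algorithm:
9/118: ceiling(118/9) = 14, use 1/14
2/413: ceiling(413/2) = 207, use 1/207
1/85491: ceiling(85491/1) = 85491, use 1/85491
Result: 9/118 = 1/14 + 1/207 + 1/85491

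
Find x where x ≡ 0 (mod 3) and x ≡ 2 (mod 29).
60

Using Chinese Remainder Theorem:
M = 3 × 29 = 87
M1 = 29, M2 = 3
y1 = 29^(-1) mod 3 = 2
y2 = 3^(-1) mod 29 = 10
x = (0×29×2 + 2×3×10) mod 87 = 60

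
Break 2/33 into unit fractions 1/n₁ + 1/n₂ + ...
1/17 + 1/561

Greedy algorithm:
2/33: ceiling(33/2) = 17, use 1/17
1/561: ceiling(561/1) = 561, use 1/561
Result: 2/33 = 1/17 + 1/561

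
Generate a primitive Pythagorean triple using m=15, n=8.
(161, 240, 289)

Euclid's formula: a = m² - n², b = 2mn, c = m² + n²
m = 15, n = 8
a = 15² - 8² = 225 - 64 = 161
b = 2 × 15 × 8 = 240
c = 15² + 8² = 225 + 64 = 289
Verification: 161² + 240² = 25921 + 57600 = 83521 = 289² ✓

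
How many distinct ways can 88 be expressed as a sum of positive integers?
44108109

p(n) counts ways to write n as a sum of positive integers (order ignored).
Euler's pentagonal recurrence: p(k) = p(k-1) + p(k-2) - p(k-5) - p(k-7) + p(k-12) + p(k-15) - ... (offsets j(3j∓1)/2, signs ++--, p(0)=1, p(<0)=0).
DP table for k = 0..87: p(0)=1, p(1)=1, p(2)=2, p(3)=3, p(4)=5, p(5)=7, p(6)=11, p(7)=15, p(8)=22, p(9)=30, p(10)=42, p(11)=56, p(12)=77, p(13)=101, p(14)=135, p(15)=176, p(16)=231, p(17)=297, p(18)=385, p(19)=490, p(20)=627, p(21)=792, p(22)=1002, p(23)=1255, p(24)=1575, p(25)=1958, p(26)=2436, p(27)=3010, p(28)=3718, p(29)=4565, p(30)=5604, p(31)=6842, p(32)=8349, p(33)=10143, p(34)=12310, p(35)=14883, p(36)=17977, p(37)=21637, p(38)=26015, p(39)=31185, p(40)=37338, p(41)=44583, p(42)=53174, p(43)=63261, p(44)=75175, p(45)=89134, p(46)=105558, p(47)=124754, p(48)=147273, p(49)=173525, p(50)=204226, p(51)=239943, p(52)=281589, p(53)=329931, p(54)=386155, p(55)=451276, p(56)=526823, p(57)=614154, p(58)=715220, p(59)=831820, p(60)=966467, p(61)=1121505, p(62)=1300156, p(63)=1505499, p(64)=1741630, p(65)=2012558, p(66)=2323520, p(67)=2679689, p(68)=3087735, p(69)=3554345, p(70)=4087968, p(71)=4697205, p(72)=5392783, p(73)=6185689, p(74)=7089500, p(75)=8118264, p(76)=9289091, p(77)=10619863, p(78)=12132164, p(79)=13848650, p(80)=15796476, p(81)=18004327, p(82)=20506255, p(83)=23338469, p(84)=26543660, p(85)=30167357, p(86)=34262962, p(87)=38887673.
Final step: p(88) = p(87) + p(86) - p(83) - p(81) + p(76) + p(73) - p(66) - p(62) + p(53) + p(48) - p(37) - p(31) + p(18) + p(11)
= 38887673 + 34262962 - 23338469 - 18004327 + 9289091 + 6185689 - 2323520 - 1300156 + 329931 + 147273 - 21637 - 6842 + 385 + 56
= 44108109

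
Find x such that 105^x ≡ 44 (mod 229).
96

Baby-step giant-step with step n = ⌈√229⌉ = 16.
Baby steps 105^j mod 229 (j:value) for j=0..15: 0:1, 1:105, 2:33, 3:30, 4:173, 5:74, 6:213, 7:152, 8:159, 9:207, 10:209, 11:190, 12:27, 13:87, 14:204, 15:123.
Giant-step multiplier: 105^(-16) ≡ 105^(228-16) = 105^212 ≡ 151 (mod 229).
Giant steps γ_i = 44·151^i mod 229: γ_0=44, γ_1=3, γ_2=224, γ_3=161, γ_4=37, γ_5=91, γ_6=1 (in table at j=0).
x = i·n + j = 6·16 + 0 = 96.
Check: 105^96 ≡ 44 (mod 229).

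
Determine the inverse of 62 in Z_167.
132

gcd(62, 167) = 1, so the inverse exists.
Extended Euclidean algorithm on (167, 62):
167 = 2 × 62 + 43  ⟹  43 = (1)·167 + (-2)·62
62 = 1 × 43 + 19  ⟹  19 = (-1)·167 + (3)·62
43 = 2 × 19 + 5  ⟹  5 = (3)·167 + (-8)·62
19 = 3 × 5 + 4  ⟹  4 = (-10)·167 + (27)·62
5 = 1 × 4 + 1  ⟹  1 = (13)·167 + (-35)·62
So (-35)·62 ≡ 1 (mod 167), i.e. 62^(-1) ≡ -35 ≡ 132 (mod 167).
Check: 62 × 132 = 8184 ≡ 1 (mod 167)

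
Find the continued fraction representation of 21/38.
[0; 1, 1, 4, 4]

Euclidean algorithm steps:
21 = 0 × 38 + 21
38 = 1 × 21 + 17
21 = 1 × 17 + 4
17 = 4 × 4 + 1
4 = 4 × 1 + 0
Continued fraction: [0; 1, 1, 4, 4]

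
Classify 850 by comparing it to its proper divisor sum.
deficient

Proper divisors of 850: sum = 1 + 2 + 5 + 10 + 17 + 25 + 34 + 50 + 85 + 170 + 425 = 824
Since 824 < 850, 850 is deficient.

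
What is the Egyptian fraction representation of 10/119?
1/12 + 1/1428

Greedy algorithm:
10/119: ceiling(119/10) = 12, use 1/12
1/1428: ceiling(1428/1) = 1428, use 1/1428
Result: 10/119 = 1/12 + 1/1428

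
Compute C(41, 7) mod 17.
1

Using Lucas' theorem:
Write n=41 and k=7 in base 17:
n in base 17: [2, 7]
k in base 17: [0, 7]
C(41,7) mod 17 = ∏ C(n_i, k_i) mod 17
Digit binomials (mod 17): C(2,0) = 1; C(7,7) = 1
Product: 1 × 1 = 1 ≡ 1 (mod 17)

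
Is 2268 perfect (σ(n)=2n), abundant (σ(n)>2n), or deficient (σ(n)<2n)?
abundant

Proper divisors of 2268: sum = 1 + 2 + 3 + 4 + 6 + 7 + 9 + 12 + ... + 378 + 567 + 756 + 1134 (29 divisors) = 4508
Since 4508 > 2268, 2268 is abundant.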